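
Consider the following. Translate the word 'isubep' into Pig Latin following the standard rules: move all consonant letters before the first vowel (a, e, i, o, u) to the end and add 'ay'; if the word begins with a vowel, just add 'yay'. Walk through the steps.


'isubep' starts with a vowel, so add 'yay': 'isubepyay'.

isubepyay


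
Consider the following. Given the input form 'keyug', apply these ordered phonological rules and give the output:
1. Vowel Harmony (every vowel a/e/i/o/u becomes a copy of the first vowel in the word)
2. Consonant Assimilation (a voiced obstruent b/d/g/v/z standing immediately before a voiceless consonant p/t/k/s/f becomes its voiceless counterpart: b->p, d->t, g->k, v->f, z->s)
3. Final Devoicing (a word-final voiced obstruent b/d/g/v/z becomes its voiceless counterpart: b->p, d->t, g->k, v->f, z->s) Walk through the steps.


Starting form: 'keyug'
Rule 1: Vowel Harmony: all vowels become 'e' (matching first vowel). 'keyug' -> 'keyeg'
Rule 2: Consonant Assimilation: no voiced obstruent (b/d/g/v/z) stands immediately before a voiceless consonant (p/t/k/s/f). No change.
Rule 3: Final Devoicing: word-final voiced obstruent 'g' becomes voiceless 'k'. 'keyeg' -> 'keyek'
Final form: 'keyek'

keyek


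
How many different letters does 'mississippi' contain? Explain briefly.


Unique letters in 'mississippi': {i, m, p, s} = 4 distinct letters.

4


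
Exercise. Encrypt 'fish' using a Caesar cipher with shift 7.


Shift each letter by 7: f -> m, i -> p, s -> z, h -> o. Result: 'mpzo'.

mpzo


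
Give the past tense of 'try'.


Apply rule: Change -y to -ied. 'try' becomes 'tried'.

tried


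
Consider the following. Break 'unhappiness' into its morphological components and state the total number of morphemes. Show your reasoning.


Step 1: Identify prefix: 'un' (meaning: not/reverse)
Step 2: Identify root: 'happy'
Step 3: Identify suffix(es): 'ness'
Decomposition: un- (prefix: not/reverse) + happy (root) + -ness (suffix: state of)
Total morphemes: 3

3 morphemes (un- (prefix: not/reverse) + happy (root) + -ness (suffix: state of))


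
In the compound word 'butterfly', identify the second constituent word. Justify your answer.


Split 'butterfly' into 'butter' + 'fly'. The second part is 'fly'.

fly


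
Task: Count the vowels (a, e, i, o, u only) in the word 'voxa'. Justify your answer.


Vowels in 'voxa': o, a = 2 vowels.

2


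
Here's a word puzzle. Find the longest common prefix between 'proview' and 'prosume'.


Compare from the start: 3 characters match: 'pro'. Mismatch at position 4: 'v' vs 's'.

pro


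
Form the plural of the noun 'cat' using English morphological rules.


Apply rule: Add -s. 'cat' becomes 'cats'.

cats


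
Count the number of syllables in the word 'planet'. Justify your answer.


Break 'planet' into syllables: plan-et -> plan | et = 2 syllables

2 syllables


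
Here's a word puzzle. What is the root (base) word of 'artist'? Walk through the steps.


Remove suffix '-ist' from 'artist' to get root 'art'.

art


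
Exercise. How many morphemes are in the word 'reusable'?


Decomposition: re- (prefix) + use (root) + -able (suffix) = 3 morpheme(s)

3 morphemes


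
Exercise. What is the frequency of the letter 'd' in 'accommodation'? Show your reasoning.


Letter 'd' in 'accommodation': found at position(s) 8 = 1 occurrence(s).

1


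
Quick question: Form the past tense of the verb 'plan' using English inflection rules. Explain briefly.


Apply rule: Double final consonant and add -ed. 'plan' becomes 'planned'.

planned


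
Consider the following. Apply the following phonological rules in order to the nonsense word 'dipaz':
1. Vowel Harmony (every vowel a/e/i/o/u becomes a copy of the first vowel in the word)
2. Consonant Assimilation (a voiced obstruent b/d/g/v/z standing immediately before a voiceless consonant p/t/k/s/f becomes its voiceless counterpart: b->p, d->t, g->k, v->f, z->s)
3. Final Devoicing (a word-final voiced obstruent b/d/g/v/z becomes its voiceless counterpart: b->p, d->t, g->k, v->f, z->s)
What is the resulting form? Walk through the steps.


Starting form: 'dipaz'
Rule 1: Vowel Harmony: all vowels become 'i' (matching first vowel). 'dipaz' -> 'dipiz'
Rule 2: Consonant Assimilation: no voiced obstruent (b/d/g/v/z) stands immediately before a voiceless consonant (p/t/k/s/f). No change.
Rule 3: Final Devoicing: word-final voiced obstruent 'z' becomes voiceless 's'. 'dipiz' -> 'dipis'
Final form: 'dipis'

dipis


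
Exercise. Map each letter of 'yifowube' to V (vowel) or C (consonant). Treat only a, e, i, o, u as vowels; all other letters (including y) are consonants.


Letter mapping: y = C, i = V, f = C, o = V, w = C, u = V, b = C, e = V.

CVCVCVCV


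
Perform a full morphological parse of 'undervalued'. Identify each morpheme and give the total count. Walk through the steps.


Step 1: Identify prefix: 'under' (meaning: beneath/insufficient)
Step 2: Identify root: 'value'
Step 3: Identify suffix(es): 'ed'
Decomposition: under- (prefix: beneath/insufficient) + value (root) + -ed (suffix: past)
Total morphemes: 3

3 morphemes (under- (prefix: beneath/insufficient) + value (root) + -ed (suffix: past))


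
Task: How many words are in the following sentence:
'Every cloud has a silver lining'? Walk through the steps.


Split into words: Every | cloud | has | a | silver | lining = 6 words.

6


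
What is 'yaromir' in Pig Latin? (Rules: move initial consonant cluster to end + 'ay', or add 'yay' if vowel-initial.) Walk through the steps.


'yaromir': move consonant cluster 'y' to end and add 'ay': 'aromiryay'.

aromiryay


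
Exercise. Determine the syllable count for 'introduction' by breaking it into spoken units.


Break 'introduction' into syllables: in-tro-duc-tion -> in | tro | duc | tion = 4 syllables

4 syllables


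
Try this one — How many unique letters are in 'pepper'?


Unique letters in 'pepper': {e, p, r} = 3 distinct letters.

3


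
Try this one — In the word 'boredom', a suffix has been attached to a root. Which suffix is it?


The word 'boredom' = 'bore' (root) + '-dom' (suffix). The suffix is '-dom'.

dom


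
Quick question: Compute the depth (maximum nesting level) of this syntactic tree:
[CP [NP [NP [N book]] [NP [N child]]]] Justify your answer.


Count bracket nesting levels:
'[' at pos 0: depth = 1
'[' at pos 4: depth = 2
'[' at pos 8: depth = 3
'[' at pos 12: depth = 4
'[' at pos 22: depth = 3
'[' at pos 26: depth = 4
Maximum depth reached: 4

4


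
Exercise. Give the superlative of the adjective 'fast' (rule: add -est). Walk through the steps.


Apply superlative formation (add -est): 'fast' -> 'fastest'.

fastest


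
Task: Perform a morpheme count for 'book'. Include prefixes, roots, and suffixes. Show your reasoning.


Decomposition: book (free morpheme) = 1 morpheme(s)

1 morphemes


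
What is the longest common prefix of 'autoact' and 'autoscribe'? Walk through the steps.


Compare from the start: 4 characters match: 'auto'. Mismatch at position 5: 'a' vs 's'.

auto


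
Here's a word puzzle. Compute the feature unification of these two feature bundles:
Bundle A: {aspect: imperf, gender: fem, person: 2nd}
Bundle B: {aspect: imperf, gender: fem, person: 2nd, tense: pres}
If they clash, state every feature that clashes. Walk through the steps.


Compare features:
aspect: A=imperf vs B=imperf -> unified: imperf
gender: A=fem vs B=fem -> unified: fem
person: A=2nd vs B=2nd -> unified: 2nd
tense: A=_ vs B=pres -> unified: pres
No clashes found.

Unified: {aspect: imperf, gender: fem, person: 2nd, tense: pres}


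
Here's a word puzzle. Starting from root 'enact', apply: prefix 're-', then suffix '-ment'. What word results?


Step 1: Add prefix 're-' to 'enact' = 'reenact'
Step 2: Add suffix '-ment' to 'reenact' = 'reenactment'

reenactment


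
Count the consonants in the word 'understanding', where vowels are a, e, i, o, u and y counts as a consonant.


Consonants in 'understanding': n, d, r, s, t, n, d, n, g = 9 consonants.

9


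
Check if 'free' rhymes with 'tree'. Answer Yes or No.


Rime (stressed vowel + following sounds) of 'free': -ee = /iː/
Rime of 'tree': -ee = /iː/
/iː/ and /iː/ are the same ending sound, so the words rhyme.

Yes


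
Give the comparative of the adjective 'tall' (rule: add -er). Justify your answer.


Apply comparative formation (add -er): 'tall' -> 'taller'.

taller


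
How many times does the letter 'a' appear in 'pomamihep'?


Letter 'a' in 'pomamihep': found at position(s) 4 = 1 occurrence(s).

1


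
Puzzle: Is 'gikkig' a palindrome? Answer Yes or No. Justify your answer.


Forward: 'gikkig'
Reversed: 'gikkig'
They are identical.

Yes


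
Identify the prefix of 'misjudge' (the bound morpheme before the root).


The word 'misjudge' = 'mis' (prefix) + 'judge' (root). The prefix is 'mis'.

mis


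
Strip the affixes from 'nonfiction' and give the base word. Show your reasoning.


Remove prefix 'non' from 'nonfiction' to get root 'fiction'.

fiction


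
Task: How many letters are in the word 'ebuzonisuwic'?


Spell out 'ebuzonisuwic' and number each letter: e(1), b(2), u(3), z(4), o(5), n(6), i(7), s(8), u(9), w(10), i(11), c(12). Total: 12 letters.

12


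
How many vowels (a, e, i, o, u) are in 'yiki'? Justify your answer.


Vowels in 'yiki': i, i = 2 vowels.

2


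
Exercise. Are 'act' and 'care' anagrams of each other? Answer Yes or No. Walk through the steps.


Sorted letters of 'act': 'act'
Sorted letters of 'care': 'acer'
They do not match.

No


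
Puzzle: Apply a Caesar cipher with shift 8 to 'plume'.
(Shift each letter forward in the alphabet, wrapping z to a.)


Shift each letter by 8: p -> x, l -> t, u -> c, m -> u, e -> m. Result: 'xtcum'.

xtcum


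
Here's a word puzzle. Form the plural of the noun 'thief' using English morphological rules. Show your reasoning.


Apply rule: Change -f to -ves. 'thief' becomes 'thieves'.

thieves


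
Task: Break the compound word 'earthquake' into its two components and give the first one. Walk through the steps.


Split 'earthquake' into 'earth' + 'quake'. The first part is 'earth'.

earth


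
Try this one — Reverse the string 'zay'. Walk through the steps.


Reverse 'zay' character by character: 'yaz'.

yaz


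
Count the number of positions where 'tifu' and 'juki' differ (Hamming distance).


Alignment:
Position 1: 't' vs 'j' = DIFFER
Position 2: 'i' vs 'u' = DIFFER
Position 3: 'f' vs 'k' = DIFFER
Position 4: 'u' vs 'i' = DIFFER
Total differences: 4

4


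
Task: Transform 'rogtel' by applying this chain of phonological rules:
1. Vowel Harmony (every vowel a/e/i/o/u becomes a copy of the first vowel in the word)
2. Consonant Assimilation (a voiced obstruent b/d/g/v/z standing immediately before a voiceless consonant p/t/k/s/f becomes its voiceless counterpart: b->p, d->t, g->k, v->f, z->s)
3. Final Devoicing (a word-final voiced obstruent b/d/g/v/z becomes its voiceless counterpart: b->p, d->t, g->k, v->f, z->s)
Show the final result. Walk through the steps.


Starting form: 'rogtel'
Rule 1: Vowel Harmony: all vowels become 'o' (matching first vowel). 'rogtel' -> 'rogtol'
Rule 2: Consonant Assimilation: voiced obstruent before voiceless consonant becomes voiceless ('gt' -> 'kt'). 'rogtol' -> 'roktol'
Rule 3: Final Devoicing: final consonant 'l' is not one of the voiced obstruents b/d/g/v/z. No change.
Final form: 'roktol'

roktol


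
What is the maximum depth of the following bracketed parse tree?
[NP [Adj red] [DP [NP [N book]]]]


Count bracket nesting levels:
'[' at pos 0: depth = 1
'[' at pos 4: depth = 2
'[' at pos 14: depth = 2
'[' at pos 18: depth = 3
'[' at pos 22: depth = 4
Maximum depth reached: 4

4


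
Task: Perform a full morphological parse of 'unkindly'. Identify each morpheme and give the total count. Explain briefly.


Step 1: Identify prefix: 'un' (meaning: not/reverse)
Step 2: Identify root: 'kind'
Step 3: Identify suffix(es): 'ly'
Decomposition: un- (prefix: not/reverse) + kind (root) + -ly (suffix: in manner of)
Total morphemes: 3

3 morphemes (un- (prefix: not/reverse) + kind (root) + -ly (suffix: in manner of))


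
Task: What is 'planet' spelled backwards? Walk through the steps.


Reverse 'planet' character by character: 'tenalp'.

tenalp


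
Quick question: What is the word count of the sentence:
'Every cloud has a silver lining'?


Split into words: Every | cloud | has | a | silver | lining = 6 words.

6


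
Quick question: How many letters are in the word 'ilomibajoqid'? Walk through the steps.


Spell out 'ilomibajoqid' and number each letter: i(1), l(2), o(3), m(4), i(5), b(6), a(7), j(8), o(9), q(10), i(11), d(12). Total: 12 letters.

12


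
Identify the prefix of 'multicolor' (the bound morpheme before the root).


The word 'multicolor' = 'multi' (prefix) + 'color' (root). The prefix is 'multi'.

multi


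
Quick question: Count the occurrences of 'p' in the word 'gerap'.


Letter 'p' in 'gerap': found at position(s) 5 = 1 occurrence(s).

1


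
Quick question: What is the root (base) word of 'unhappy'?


Remove prefix 'un' from 'unhappy' to get root 'happy'.

happy


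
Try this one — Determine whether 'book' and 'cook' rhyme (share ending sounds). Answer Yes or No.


Rime (stressed vowel + following sounds) of 'book': -ook = /ʊk/
Rime of 'cook': -ook = /ʊk/
/ʊk/ and /ʊk/ are the same ending sound, so the words rhyme.

Yes


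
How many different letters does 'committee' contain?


Unique letters in 'committee': {c, e, i, m, o, t} = 6 distinct letters.

6


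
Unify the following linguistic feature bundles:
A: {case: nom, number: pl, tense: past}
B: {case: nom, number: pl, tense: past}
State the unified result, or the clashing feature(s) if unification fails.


Compare features:
case: A=nom vs B=nom -> unified: nom
number: A=pl vs B=pl -> unified: pl
tense: A=past vs B=past -> unified: past
No clashes found.

Unified: {case: nom, number: pl, tense: past}


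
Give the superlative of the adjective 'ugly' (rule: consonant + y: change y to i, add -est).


Apply superlative formation (consonant + y: change y to i, add -est): 'ugly' -> 'ugliest'.

ugliest


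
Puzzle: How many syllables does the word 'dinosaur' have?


Break 'dinosaur' into syllables: di-no-saur -> di | no | saur = 3 syllables

3 syllables


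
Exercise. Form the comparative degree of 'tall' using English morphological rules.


Apply comparative formation (add -er): 'tall' -> 'taller'.

taller


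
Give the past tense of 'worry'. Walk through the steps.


Apply rule: Change -y to -ied. 'worry' becomes 'worried'.

worried


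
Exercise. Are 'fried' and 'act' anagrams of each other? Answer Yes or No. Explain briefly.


Sorted letters of 'fried': 'defir'
Sorted letters of 'act': 'act'
They do not match.

No


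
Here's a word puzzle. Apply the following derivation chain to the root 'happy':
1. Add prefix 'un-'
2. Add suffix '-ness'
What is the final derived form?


Step 1: Add prefix 'un-' to 'happy' = 'unhappy'
Step 2: Add suffix '-ness' to 'unhappy' = 'unhappiness'

unhappiness


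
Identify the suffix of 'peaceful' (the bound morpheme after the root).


The word 'peaceful' = 'peace' (root) + '-ful' (suffix). The suffix is '-ful'.

ful


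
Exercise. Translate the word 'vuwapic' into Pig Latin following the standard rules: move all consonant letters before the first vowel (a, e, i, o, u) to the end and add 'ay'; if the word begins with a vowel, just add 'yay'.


'vuwapic': move consonant cluster 'v' to end and add 'ay': 'uwapicvay'.

uwapicvay


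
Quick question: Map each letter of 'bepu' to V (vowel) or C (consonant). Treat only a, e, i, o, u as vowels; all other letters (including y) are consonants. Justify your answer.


Letter mapping: b = C, e = V, p = C, u = V.

CVCV


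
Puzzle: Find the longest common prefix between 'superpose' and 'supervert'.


Compare from the start: 5 characters match: 'super'. Mismatch at position 6: 'p' vs 'v'.

super


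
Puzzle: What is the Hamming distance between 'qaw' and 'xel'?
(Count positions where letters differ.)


Alignment:
Position 1: 'q' vs 'x' = DIFFER
Position 2: 'a' vs 'e' = DIFFER
Position 3: 'w' vs 'l' = DIFFER
Total differences: 3

3


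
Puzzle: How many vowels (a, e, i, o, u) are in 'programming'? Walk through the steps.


Vowels in 'programming': o, a, i = 3 vowels.

3


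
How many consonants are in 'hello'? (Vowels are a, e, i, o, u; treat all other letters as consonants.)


Consonants in 'hello': h, l, l = 3 consonants.

3


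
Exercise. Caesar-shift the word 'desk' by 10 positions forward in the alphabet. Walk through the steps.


Shift each letter by 10: d -> n, e -> o, s -> c, k -> u. Result: 'nocu'.

nocu


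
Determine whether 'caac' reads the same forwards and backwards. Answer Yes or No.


Forward: 'caac'
Reversed: 'caac'
They are identical.

Yes


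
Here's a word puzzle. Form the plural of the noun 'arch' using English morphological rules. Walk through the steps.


Apply rule: Add -es (sibilant/fricative ending). 'arch' becomes 'arches'.

arches


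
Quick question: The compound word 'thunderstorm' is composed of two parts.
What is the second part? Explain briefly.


Split 'thunderstorm' into 'thunder' + 'storm'. The second part is 'storm'.

storm


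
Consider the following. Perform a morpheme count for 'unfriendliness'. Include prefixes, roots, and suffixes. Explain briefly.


Decomposition: un- (prefix) + friend (root) + -ly (suffix) + -ness (suffix) = 4 morpheme(s)

4 morphemes


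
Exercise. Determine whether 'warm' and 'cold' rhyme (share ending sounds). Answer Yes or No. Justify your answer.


Rime (stressed vowel + following sounds) of 'warm': -arm = /ɔːrm/
Rime of 'cold': -old = /oʊld/
/ɔːrm/ and /oʊld/ are different ending sounds, so the words do not rhyme.

No


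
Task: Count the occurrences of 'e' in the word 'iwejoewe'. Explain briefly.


Letter 'e' in 'iwejoewe': found at position(s) 3, 6, 8 = 3 occurrence(s).

3


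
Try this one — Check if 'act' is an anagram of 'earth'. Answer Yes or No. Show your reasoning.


Sorted letters of 'act': 'act'
Sorted letters of 'earth': 'aehrt'
They do not match.

No


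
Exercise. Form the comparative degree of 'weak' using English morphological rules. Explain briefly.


Apply comparative formation (add -er): 'weak' -> 'weaker'.

weaker


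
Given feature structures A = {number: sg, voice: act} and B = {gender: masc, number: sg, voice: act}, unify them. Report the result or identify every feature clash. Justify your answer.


Compare features:
gender: A=_ vs B=masc -> unified: masc
number: A=sg vs B=sg -> unified: sg
voice: A=act vs B=act -> unified: act
No clashes found.

Unified: {gender: masc, number: sg, voice: act}


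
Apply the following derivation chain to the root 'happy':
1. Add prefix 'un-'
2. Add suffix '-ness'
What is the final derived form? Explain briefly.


Step 1: Add prefix 'un-' to 'happy' = 'unhappy'
Step 2: Add suffix '-ness' to 'unhappy' = 'unhappiness'

unhappiness


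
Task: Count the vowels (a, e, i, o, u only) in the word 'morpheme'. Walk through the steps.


Vowels in 'morpheme': o, e, e = 3 vowels.

3


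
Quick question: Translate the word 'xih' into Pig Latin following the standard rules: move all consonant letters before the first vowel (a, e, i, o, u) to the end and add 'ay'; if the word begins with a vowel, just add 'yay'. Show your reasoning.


'xih': move consonant cluster 'x' to end and add 'ay': 'ihxay'.

ihxay


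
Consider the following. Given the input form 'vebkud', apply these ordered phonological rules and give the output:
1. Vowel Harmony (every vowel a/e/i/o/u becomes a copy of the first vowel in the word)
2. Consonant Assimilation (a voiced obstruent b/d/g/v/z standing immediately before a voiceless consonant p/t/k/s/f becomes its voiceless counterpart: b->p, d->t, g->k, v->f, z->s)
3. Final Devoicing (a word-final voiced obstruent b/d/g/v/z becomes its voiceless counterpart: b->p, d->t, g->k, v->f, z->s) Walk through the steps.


Starting form: 'vebkud'
Rule 1: Vowel Harmony: all vowels become 'e' (matching first vowel). 'vebkud' -> 'vebked'
Rule 2: Consonant Assimilation: voiced obstruent before voiceless consonant becomes voiceless ('bk' -> 'pk'). 'vebked' -> 'vepked'
Rule 3: Final Devoicing: word-final voiced obstruent 'd' becomes voiceless 't'. 'vepked' -> 'vepket'
Final form: 'vepket'

vepket


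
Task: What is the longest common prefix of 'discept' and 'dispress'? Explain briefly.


Compare from the start: 3 characters match: 'dis'. Mismatch at position 4: 'c' vs 'p'.

dis


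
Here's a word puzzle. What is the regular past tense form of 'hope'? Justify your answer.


Apply rule: Add -d (word ends in -e). 'hope' becomes 'hoped'.

hoped


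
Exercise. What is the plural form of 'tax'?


Apply rule: Add -es (sibilant/fricative ending). 'tax' becomes 'taxes'.

taxes


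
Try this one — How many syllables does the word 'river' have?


Break 'river' into syllables: riv-er -> riv | er = 2 syllables

2 syllables


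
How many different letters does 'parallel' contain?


Unique letters in 'parallel': {a, e, l, p, r} = 5 distinct letters.

5


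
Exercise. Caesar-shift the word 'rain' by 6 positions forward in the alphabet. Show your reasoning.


Shift each letter by 6: r -> x, a -> g, i -> o, n -> t. Result: 'xgot'.

xgot


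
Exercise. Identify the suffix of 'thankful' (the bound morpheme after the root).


The word 'thankful' = 'thank' (root) + '-ful' (suffix). The suffix is '-ful'.

ful


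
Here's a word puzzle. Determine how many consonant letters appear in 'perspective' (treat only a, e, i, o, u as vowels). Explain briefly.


Consonants in 'perspective': p, r, s, p, c, t, v = 7 consonants.

7


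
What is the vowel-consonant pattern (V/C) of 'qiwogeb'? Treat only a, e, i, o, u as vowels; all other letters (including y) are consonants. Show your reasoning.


Letter mapping: q = C, i = V, w = C, o = V, g = C, e = V, b = C.

CVCVCVC


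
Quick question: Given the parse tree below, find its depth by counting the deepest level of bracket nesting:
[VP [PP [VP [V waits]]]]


Count bracket nesting levels:
'[' at pos 0: depth = 1
'[' at pos 4: depth = 2
'[' at pos 8: depth = 3
'[' at pos 12: depth = 4
Maximum depth reached: 4

4


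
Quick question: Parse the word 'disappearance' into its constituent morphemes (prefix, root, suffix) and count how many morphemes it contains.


Step 1: Identify prefix: 'dis' (meaning: not/apart)
Step 2: Identify root: 'appear'
Step 3: Identify suffix(es): 'ance'
Decomposition: dis- (prefix: not/apart) + appear (root) + -ance (suffix: state/act)
Total morphemes: 3

3 morphemes (dis- (prefix: not/apart) + appear (root) + -ance (suffix: state/act))


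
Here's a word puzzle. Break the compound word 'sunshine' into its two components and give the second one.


Split 'sunshine' into 'sun' + 'shine'. The second part is 'shine'.

shine


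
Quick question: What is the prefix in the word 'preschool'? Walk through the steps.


The word 'preschool' = 'pre' (prefix) + 'school' (root). The prefix is 'pre'.

pre


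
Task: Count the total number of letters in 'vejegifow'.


Spell out 'vejegifow' and number each letter: v(1), e(2), j(3), e(4), g(5), i(6), f(7), o(8), w(9). Total: 9 letters.

9


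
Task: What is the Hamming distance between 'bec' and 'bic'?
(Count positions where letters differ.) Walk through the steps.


Alignment:
Position 1: 'b' vs 'b' = match
Position 2: 'e' vs 'i' = DIFFER
Position 3: 'c' vs 'c' = match
Total differences: 1

1


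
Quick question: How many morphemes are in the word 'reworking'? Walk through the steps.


Decomposition: re- (prefix) + work (root) + -ing (suffix) = 3 morpheme(s)

3 morphemes


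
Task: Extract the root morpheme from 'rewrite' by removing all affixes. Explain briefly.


Remove prefix 're' from 'rewrite' to get root 'write'.

write


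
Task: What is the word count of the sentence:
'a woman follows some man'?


Split into words: a | woman | follows | some | man = 5 words.

5


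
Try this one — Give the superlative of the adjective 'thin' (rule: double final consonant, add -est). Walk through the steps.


Apply superlative formation (double final consonant, add -est): 'thin' -> 'thinnest'.

thinnest


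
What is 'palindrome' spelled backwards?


Reverse 'palindrome' character by character: 'emordnilap'.

emordnilap


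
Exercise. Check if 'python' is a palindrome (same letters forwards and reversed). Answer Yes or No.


Forward: 'python'
Reversed: 'nohtyp'
They differ.

No


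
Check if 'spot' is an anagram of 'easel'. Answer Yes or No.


Sorted letters of 'spot': 'opst'
Sorted letters of 'easel': 'aeels'
They do not match.

No


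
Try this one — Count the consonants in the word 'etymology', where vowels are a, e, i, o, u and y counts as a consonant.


Consonants in 'etymology': t, y, m, l, g, y = 6 consonants.

6


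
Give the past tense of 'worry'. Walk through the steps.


Apply rule: Change -y to -ied. 'worry' becomes 'worried'.

worried


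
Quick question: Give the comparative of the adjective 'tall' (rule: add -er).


Apply comparative formation (add -er): 'tall' -> 'taller'.

taller


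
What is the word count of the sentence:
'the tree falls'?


Split into words: the | tree | falls = 3 words.

3


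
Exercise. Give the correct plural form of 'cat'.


Apply rule: Add -s. 'cat' becomes 'cats'.

cats


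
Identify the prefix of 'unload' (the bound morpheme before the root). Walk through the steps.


The word 'unload' = 'un' (prefix) + 'load' (root). The prefix is 'un'.

un


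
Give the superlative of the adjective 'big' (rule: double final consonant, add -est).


Apply superlative formation (double final consonant, add -est): 'big' -> 'biggest'.

biggest


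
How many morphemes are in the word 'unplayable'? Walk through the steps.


Decomposition: un- (prefix) + play (root) + -able (suffix) = 3 morpheme(s)

3 morphemes


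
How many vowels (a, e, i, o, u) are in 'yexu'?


Vowels in 'yexu': e, u = 2 vowels.

2


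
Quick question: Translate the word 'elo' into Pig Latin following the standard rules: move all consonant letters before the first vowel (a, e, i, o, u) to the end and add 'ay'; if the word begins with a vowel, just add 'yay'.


'elo' starts with a vowel, so add 'yay': 'eloyay'.

eloyay


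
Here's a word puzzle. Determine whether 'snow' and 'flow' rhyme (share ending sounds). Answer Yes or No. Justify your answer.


Rime (stressed vowel + following sounds) of 'snow': -ow = /oʊ/
Rime of 'flow': -ow = /oʊ/
/oʊ/ and /oʊ/ are the same ending sound, so the words rhyme.

Yes


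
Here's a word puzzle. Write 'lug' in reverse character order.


Reverse 'lug' character by character: 'gul'.

gul


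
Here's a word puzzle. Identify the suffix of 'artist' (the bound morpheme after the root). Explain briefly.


The word 'artist' = 'art' (root) + '-ist' (suffix). The suffix is '-ist'.

ist


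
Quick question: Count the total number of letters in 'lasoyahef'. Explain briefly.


Spell out 'lasoyahef' and number each letter: l(1), a(2), s(3), o(4), y(5), a(6), h(7), e(8), f(9). Total: 9 letters.

9


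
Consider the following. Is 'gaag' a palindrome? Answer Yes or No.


Forward: 'gaag'
Reversed: 'gaag'
They are identical.

Yes


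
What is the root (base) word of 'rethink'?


Remove prefix 're' from 'rethink' to get root 'think'.

think


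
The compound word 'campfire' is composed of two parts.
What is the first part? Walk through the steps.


Split 'campfire' into 'camp' + 'fire'. The first part is 'camp'.

camp


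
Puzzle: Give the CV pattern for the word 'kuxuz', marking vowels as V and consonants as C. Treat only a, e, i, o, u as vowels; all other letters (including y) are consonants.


Letter mapping: k = C, u = V, x = C, u = V, z = C.

CVCVC


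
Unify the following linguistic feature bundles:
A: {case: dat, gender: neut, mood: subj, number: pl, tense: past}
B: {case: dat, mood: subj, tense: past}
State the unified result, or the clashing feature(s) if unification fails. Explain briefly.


Compare features:
case: A=dat vs B=dat -> unified: dat
gender: A=neut vs B=_ -> unified: neut
mood: A=subj vs B=subj -> unified: subj
number: A=pl vs B=_ -> unified: pl
tense: A=past vs B=past -> unified: past
No clashes found.

Unified: {case: dat, gender: neut, mood: subj, number: pl, tense: past}


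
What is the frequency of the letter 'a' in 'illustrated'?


Letter 'a' in 'illustrated': found at position(s) 8 = 1 occurrence(s).

1


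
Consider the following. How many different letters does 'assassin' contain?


Unique letters in 'assassin': {a, i, n, s} = 4 distinct letters.

4


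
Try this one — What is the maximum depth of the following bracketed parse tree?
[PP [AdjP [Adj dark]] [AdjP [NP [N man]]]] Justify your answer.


Count bracket nesting levels:
'[' at pos 0: depth = 1
'[' at pos 4: depth = 2
'[' at pos 10: depth = 3
'[' at pos 22: depth = 2
'[' at pos 28: depth = 3
'[' at pos 32: depth = 4
Maximum depth reached: 4

4


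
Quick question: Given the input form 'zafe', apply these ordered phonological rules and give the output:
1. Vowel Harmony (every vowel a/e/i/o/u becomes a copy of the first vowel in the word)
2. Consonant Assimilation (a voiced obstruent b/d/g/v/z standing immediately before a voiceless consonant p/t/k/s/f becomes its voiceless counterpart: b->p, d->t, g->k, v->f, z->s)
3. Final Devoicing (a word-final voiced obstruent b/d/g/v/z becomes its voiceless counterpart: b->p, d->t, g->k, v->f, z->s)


Starting form: 'zafe'
Rule 1: Vowel Harmony: all vowels become 'a' (matching first vowel). 'zafe' -> 'zafa'
Rule 2: Consonant Assimilation: no voiced obstruent (b/d/g/v/z) stands immediately before a voiceless consonant (p/t/k/s/f). No change.
Rule 3: Final Devoicing: the word ends in the vowel 'a', not a consonant. No change.
Final form: 'zafa'

zafa


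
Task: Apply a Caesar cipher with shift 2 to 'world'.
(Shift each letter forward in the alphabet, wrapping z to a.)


Shift each letter by 2: w -> y, o -> q, r -> t, l -> n, d -> f. Result: 'yqtnf'.

yqtnf


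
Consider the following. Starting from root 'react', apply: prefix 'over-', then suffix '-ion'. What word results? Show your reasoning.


Step 1: Add prefix 'over-' to 'react' = 'overreact'
Step 2: Add suffix '-ion' to 'overreact' = 'overreaction'

overreaction


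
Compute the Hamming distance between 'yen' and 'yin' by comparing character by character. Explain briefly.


Alignment:
Position 1: 'y' vs 'y' = match
Position 2: 'e' vs 'i' = DIFFER
Position 3: 'n' vs 'n' = match
Total differences: 1

1


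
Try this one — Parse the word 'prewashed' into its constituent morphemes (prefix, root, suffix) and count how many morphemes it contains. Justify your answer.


Step 1: Identify prefix: 'pre' (meaning: before)
Step 2: Identify root: 'wash'
Step 3: Identify suffix(es): 'ed'
Decomposition: pre- (prefix: before) + wash (root) + -ed (suffix: past)
Total morphemes: 3

3 morphemes (pre- (prefix: before) + wash (root) + -ed (suffix: past))


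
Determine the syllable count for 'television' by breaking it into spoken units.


Break 'television' into syllables: tel-e-vi-sion -> tel | e | vi | sion = 4 syllables

4 syllables


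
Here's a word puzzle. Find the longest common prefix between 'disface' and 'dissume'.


Compare from the start: 3 characters match: 'dis'. Mismatch at position 4: 'f' vs 's'.

dis


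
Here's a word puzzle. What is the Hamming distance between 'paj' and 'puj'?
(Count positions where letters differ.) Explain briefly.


Alignment:
Position 1: 'p' vs 'p' = match
Position 2: 'a' vs 'u' = DIFFER
Position 3: 'j' vs 'j' = match
Total differences: 1

1


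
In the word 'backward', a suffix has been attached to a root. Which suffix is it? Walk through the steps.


The word 'backward' = 'back' (root) + '-ward' (suffix). The suffix is '-ward'.

ward


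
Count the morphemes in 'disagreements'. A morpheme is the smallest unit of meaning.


Decomposition: dis- (prefix) + agree (root) + -ment (suffix) + -s (plural) = 4 morpheme(s)

4 morphemes


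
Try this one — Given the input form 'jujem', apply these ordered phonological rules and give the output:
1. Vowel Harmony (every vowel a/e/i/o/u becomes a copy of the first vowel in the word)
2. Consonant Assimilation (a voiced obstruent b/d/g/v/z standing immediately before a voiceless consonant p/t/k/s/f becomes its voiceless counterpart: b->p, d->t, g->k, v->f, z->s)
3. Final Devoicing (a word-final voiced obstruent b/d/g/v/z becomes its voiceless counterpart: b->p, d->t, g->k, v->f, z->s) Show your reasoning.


Starting form: 'jujem'
Rule 1: Vowel Harmony: all vowels become 'u' (matching first vowel). 'jujem' -> 'jujum'
Rule 2: Consonant Assimilation: no voiced obstruent (b/d/g/v/z) stands immediately before a voiceless consonant (p/t/k/s/f). No change.
Rule 3: Final Devoicing: final consonant 'm' is not one of the voiced obstruents b/d/g/v/z. No change.
Final form: 'jujum'

jujum


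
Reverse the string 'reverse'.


Reverse 'reverse' character by character: 'esrever'.

esrever


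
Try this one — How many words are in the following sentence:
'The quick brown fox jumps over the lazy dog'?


Split into words: The | quick | brown | fox | jumps | over | the | lazy | dog = 9 words.

9


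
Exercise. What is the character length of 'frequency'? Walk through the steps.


Spell out 'frequency' and number each letter: f(1), r(2), e(3), q(4), u(5), e(6), n(7), c(8), y(9). Total: 9 letters.

9


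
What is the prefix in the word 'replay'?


The word 'replay' = 're' (prefix) + 'play' (root). The prefix is 're'.

re


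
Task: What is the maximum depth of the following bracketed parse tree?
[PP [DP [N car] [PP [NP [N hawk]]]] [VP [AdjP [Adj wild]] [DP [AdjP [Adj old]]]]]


Count bracket nesting levels:
'[' at pos 0: depth = 1
'[' at pos 4: depth = 2
'[' at pos 8: depth = 3
'[' at pos 16: depth = 3
'[' at pos 20: depth = 4
'[' at pos 24: depth = 5
'[' at pos 36: depth = 2
'[' at pos 40: depth = 3
'[' at pos 46: depth = 4
'[' at pos 58: depth = 3
'[' at pos 62: depth = 4
'[' at pos 68: depth = 5
Maximum depth reached: 5

5


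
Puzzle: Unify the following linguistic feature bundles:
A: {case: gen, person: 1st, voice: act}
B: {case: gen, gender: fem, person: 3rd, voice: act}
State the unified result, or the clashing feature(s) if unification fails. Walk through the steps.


Compare features:
case: A=gen vs B=gen -> unified: gen
gender: A=_ vs B=fem -> unified: fem
person: A=1st vs B=3rd -> CLASH
voice: A=act vs B=act -> unified: act
Clash detected on feature 'person' (1st vs 3rd); unification fails.

CLASH on 'person' (1st vs 3rd)


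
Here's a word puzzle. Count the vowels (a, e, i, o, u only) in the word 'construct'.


Vowels in 'construct': o, u = 2 vowels.

2


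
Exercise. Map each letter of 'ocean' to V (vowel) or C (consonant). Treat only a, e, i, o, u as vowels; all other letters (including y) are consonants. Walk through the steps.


Letter mapping: o = V, c = C, e = V, a = V, n = C.

VCVVC


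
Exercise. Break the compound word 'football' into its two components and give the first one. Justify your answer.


Split 'football' into 'foot' + 'ball'. The first part is 'foot'.

foot


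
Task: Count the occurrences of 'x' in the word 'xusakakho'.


Letter 'x' in 'xusakakho': found at position(s) 1 = 1 occurrence(s).

1


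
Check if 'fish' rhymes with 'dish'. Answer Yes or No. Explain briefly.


Rime (stressed vowel + following sounds) of 'fish': -ish = /ɪʃ/
Rime of 'dish': -ish = /ɪʃ/
/ɪʃ/ and /ɪʃ/ are the same ending sound, so the words rhyme.

Yes


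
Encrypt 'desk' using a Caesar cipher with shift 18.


Shift each letter by 18: d -> v, e -> w, s -> k, k -> c. Result: 'vwkc'.

vwkc


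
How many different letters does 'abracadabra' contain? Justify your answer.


Unique letters in 'abracadabra': {a, b, c, d, r} = 5 distinct letters.

5


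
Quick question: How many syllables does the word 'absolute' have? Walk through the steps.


Break 'absolute' into syllables: ab-so-lute -> ab | so | lute = 3 syllables

3 syllables


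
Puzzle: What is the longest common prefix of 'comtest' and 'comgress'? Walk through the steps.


Compare from the start: 3 characters match: 'com'. Mismatch at position 4: 't' vs 'g'.

com


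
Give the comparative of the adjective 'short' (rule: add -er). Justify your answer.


Apply comparative formation (add -er): 'short' -> 'shorter'.

shorter


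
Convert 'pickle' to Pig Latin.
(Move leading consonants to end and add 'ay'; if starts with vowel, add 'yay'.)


'pickle': move consonant cluster 'p' to end and add 'ay': 'icklepay'.

icklepay


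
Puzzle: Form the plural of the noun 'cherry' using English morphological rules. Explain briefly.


Apply rule: Change -y to -ies (consonant + y). 'cherry' becomes 'cherries'.

cherries


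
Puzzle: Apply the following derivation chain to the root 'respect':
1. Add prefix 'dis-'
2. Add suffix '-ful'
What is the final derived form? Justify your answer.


Step 1: Add prefix 'dis-' to 'respect' = 'disrespect'
Step 2: Add suffix '-ful' to 'disrespect' = 'disrespectful'

disrespectful


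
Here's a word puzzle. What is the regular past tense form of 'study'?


Apply rule: Change -y to -ied. 'study' becomes 'studied'.

studied


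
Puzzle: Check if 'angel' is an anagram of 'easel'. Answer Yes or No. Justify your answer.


Sorted letters of 'angel': 'aegln'
Sorted letters of 'easel': 'aeels'
They do not match.

No


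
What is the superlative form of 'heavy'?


Apply superlative formation (consonant + y: change y to i, add -est): 'heavy' -> 'heaviest'.

heaviest


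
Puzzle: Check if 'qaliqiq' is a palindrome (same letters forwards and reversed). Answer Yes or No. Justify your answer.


Forward: 'qaliqiq'
Reversed: 'qiqilaq'
They differ.

No


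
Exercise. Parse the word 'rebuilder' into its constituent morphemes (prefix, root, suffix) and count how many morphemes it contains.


Step 1: Identify prefix: 're' (meaning: again)
Step 2: Identify root: 'build'
Step 3: Identify suffix(es): 'er'
Decomposition: re- (prefix: again) + build (root) + -er (suffix: one who)
Total morphemes: 3

3 morphemes (re- (prefix: again) + build (root) + -er (suffix: one who))


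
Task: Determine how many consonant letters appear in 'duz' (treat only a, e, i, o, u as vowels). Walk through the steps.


Consonants in 'duz': d, z = 2 consonants.

2


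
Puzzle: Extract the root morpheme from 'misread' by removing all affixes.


Remove prefix 'mis' from 'misread' to get root 'read'.

read


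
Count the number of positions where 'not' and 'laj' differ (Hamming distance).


Alignment:
Position 1: 'n' vs 'l' = DIFFER
Position 2: 'o' vs 'a' = DIFFER
Position 3: 't' vs 'j' = DIFFER
Total differences: 3

3


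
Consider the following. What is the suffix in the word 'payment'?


The word 'payment' = 'pay' (root) + '-ment' (suffix). The suffix is '-ment'.

ment


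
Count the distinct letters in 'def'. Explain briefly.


Unique letters in 'def': {d, e, f} = 3 distinct letters.

3
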